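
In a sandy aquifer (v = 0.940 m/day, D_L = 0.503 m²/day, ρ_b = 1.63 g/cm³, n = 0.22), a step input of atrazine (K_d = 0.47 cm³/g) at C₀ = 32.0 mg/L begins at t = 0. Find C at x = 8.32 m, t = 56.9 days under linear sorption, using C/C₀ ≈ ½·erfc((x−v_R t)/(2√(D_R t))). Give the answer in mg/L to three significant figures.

27.0 mg/L

Retardation factor R = 1 + ρ_b·K_d/n = 1 + 1.63 × 0.47/0.22 = 4.482.
Sorption retards both mechanisms: v_R = v/R = 0.2097 m/day, D_R = D/R = 0.1122 m²/day.
v_R·t = 0.2097 × 56.9 = 11.93193 m; 2√(D_R t) = 5.053 m; argument = (8.32 − 11.93193)/5.053 = -0.7148.
C = C₀ × ½·erfc(-0.7148) = 32.0 × 0.8440 = 27.0 mg/L.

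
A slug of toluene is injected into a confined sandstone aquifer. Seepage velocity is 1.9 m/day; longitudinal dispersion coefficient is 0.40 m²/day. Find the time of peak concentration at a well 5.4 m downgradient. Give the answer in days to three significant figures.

2.73 days

For the 1D instantaneous-source solution, setting ∂C/∂t = 0 at fixed x gives v²t² + 2Dt − x² = 0, so t = (√(D² + v²x²) − D)/v².
√(D² + v²x²) = √(0.40² + 1.9² × 5.4²) = 10.27; v² = 3.61.
t = (10.27 − 0.40)/3.61 = 2.73 days (vs. the pure-advection estimate x/v = 2.84 d).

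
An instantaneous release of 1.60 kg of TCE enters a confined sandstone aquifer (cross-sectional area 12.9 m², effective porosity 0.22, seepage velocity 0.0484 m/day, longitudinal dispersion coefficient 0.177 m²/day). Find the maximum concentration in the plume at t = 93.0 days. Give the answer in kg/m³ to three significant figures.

0.0392 kg/m³

The peak of an instantaneous 1D plume sits at x = vt; there the Gaussian factor is 1 and C_max = M/(n_e·A·√(4πDt)), where n_e·A is the pore area the mass is dissolved in.
√(4πDt) = √(4π × 0.177 × 93.0) = 14.38 m, so C_max = 1.60/(0.22 × 12.9 × 14.38) = 0.0392 kg/m³.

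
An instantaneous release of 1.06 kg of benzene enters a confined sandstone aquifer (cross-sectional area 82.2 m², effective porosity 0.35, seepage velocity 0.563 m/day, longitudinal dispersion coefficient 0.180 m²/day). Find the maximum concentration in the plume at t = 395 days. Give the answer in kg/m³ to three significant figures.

0.00123 kg/m³

The peak of an instantaneous 1D plume sits at x = vt; there the Gaussian factor is 1 and C_max = M/(n_e·A·√(4πDt)), where n_e·A is the pore area the mass is dissolved in.
√(4πDt) = √(4π × 0.180 × 395) = 29.89 m, so C_max = 1.06/(0.35 × 82.2 × 29.89) = 0.00123 kg/m³.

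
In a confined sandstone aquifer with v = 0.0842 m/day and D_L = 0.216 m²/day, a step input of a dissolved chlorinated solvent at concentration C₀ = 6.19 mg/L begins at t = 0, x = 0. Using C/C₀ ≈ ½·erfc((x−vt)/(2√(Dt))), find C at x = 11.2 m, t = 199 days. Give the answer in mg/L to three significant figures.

4.49 mg/L

For a continuous step input, C/C₀ ≈ ½·erfc((x−vt)/(2√(Dt))).
vt = 0.0842 × 199 = 16.7558 m and 2√(Dt) = 2√(0.216 × 199) = 13.11 m.
Argument (x−vt)/(2√(Dt)) = (11.2 − 16.7558)/13.11 = -0.4238; ½·erfc(-0.4238) = 0.7255.
C = 6.19 × 0.7255 = 4.49 mg/L.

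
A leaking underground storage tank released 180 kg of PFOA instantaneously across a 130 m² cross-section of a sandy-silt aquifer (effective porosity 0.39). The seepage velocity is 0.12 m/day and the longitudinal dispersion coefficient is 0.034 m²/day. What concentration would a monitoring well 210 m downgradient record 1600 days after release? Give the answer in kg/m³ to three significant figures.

0.0306 kg/m³

For an instantaneous plane source, C(x,t) = M/(n_e·A·√(4πDt)) · exp(−(x−vt)²/(4Dt)), with n_e·A the pore (flow) area.
Plume center vt = 0.12 × 1600 = 192 m, so the well at 210 m is 18 m downgradient of the peak.
√(4πDt) = 26.15 m, giving peak height M/(n_e·A·√(4πDt)) = 180/(0.39 × 130 × 26.15) = 0.1358 kg/m³.
(x−vt)²/(4Dt) = (18)²/(4 × 0.034 × 1600) = 1.489; exp(−1.489) = 0.2256.
C = 0.1358 × 0.2256 = 0.0306 kg/m³.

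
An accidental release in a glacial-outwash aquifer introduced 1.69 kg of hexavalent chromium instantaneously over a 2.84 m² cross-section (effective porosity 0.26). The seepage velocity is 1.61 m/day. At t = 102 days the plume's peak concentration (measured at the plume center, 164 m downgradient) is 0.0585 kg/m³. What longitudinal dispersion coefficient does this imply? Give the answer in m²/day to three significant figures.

At the plume center C_max = M/(n_e·A·√(4πDt)), so D = M²/(4πt·(n_e·A·C_max)²).
n_e·A·C_max = 0.26 × 2.84 × 0.0585 = 0.04320 kg/m.
D = 1.69²/(4π × 102 × 0.04320²) = 1.19 m²/day.

1.19 m²/day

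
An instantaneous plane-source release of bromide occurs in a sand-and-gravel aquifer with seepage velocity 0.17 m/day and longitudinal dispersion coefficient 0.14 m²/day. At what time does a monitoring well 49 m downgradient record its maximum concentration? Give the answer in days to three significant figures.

283 days

For the 1D instantaneous-source solution, setting ∂C/∂t = 0 at fixed x gives v²t² + 2Dt − x² = 0, so t = (√(D² + v²x²) − D)/v².
√(D² + v²x²) = √(0.14² + 0.17² × 49²) = 8.331; v² = 0.0289.
t = (8.331 − 0.14)/0.0289 = 283 days (vs. the pure-advection estimate x/v = 288 d).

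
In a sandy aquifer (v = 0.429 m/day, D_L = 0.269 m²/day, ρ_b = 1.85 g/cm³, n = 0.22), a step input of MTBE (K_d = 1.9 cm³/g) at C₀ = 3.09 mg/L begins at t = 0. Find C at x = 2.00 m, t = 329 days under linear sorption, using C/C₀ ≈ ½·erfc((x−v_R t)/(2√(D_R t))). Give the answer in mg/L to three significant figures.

Retardation factor R = 1 + ρ_b·K_d/n = 1 + 1.85 × 1.9/0.22 = 16.98.
Sorption retards both mechanisms: v_R = v/R = 0.02527 m/day, D_R = D/R = 0.01584 m²/day.
v_R·t = 0.02527 × 329 = 8.31383 m; 2√(D_R t) = 4.566 m; argument = (2.00 − 8.31383)/4.566 = -1.383.
C = C₀ × ½·erfc(-1.383) = 3.09 × 0.9748 = 3.01 mg/L.

3.01 mg/L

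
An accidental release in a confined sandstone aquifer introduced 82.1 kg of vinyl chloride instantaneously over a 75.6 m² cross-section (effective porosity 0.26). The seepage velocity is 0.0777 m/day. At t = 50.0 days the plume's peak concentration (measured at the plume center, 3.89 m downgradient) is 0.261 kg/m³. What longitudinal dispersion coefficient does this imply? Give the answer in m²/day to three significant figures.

0.408 m²/day

At the plume center C_max = M/(n_e·A·√(4πDt)), so D = M²/(4πt·(n_e·A·C_max)²).
n_e·A·C_max = 0.26 × 75.6 × 0.261 = 5.130 kg/m.
D = 82.1²/(4π × 50.0 × 5.130²) = 0.408 m²/day.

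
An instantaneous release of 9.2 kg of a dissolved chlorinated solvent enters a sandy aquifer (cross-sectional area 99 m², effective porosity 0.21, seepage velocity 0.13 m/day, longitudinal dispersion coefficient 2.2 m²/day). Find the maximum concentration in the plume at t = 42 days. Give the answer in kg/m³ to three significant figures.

0.0130 kg/m³

The peak of an instantaneous 1D plume sits at x = vt; there the Gaussian factor is 1 and C_max = M/(n_e·A·√(4πDt)), where n_e·A is the pore area the mass is dissolved in.
√(4πDt) = √(4π × 2.2 × 42) = 34.08 m, so C_max = 9.2/(0.21 × 99 × 34.08) = 0.0130 kg/m³.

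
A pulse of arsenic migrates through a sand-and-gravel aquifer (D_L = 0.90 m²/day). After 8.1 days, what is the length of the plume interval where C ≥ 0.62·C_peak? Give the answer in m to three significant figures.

7.47 m

The plume is Gaussian with σ = √(2Dt) = √(2 × 0.90 × 8.1) = 3.818 m.
C/C_peak = exp(−Δx²/(2σ²)) = 0.62 ⇒ Δx = σ·√(−2 ln 0.62) = 3.818 × 0.9778 = 3.733 m.
Width = 2Δx = 7.47 m.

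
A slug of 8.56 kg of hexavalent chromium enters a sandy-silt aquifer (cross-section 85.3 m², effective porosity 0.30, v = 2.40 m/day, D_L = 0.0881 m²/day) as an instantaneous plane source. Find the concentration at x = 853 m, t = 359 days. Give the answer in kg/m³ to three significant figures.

For an instantaneous plane source, C(x,t) = M/(n_e·A·√(4πDt)) · exp(−(x−vt)²/(4Dt)), with n_e·A the pore (flow) area.
Plume center vt = 2.40 × 359 = 861.6 m, so the well at 853 m is 8.6 m upgradient of the peak.
√(4πDt) = 19.94 m, giving peak height M/(n_e·A·√(4πDt)) = 8.56/(0.30 × 85.3 × 19.94) = 0.01678 kg/m³.
(x−vt)²/(4Dt) = (-8.6)²/(4 × 0.0881 × 359) = 0.5846; exp(−0.5846) = 0.5573.
C = 0.01678 × 0.5573 = 0.00935 kg/m³.

0.00935 kg/m³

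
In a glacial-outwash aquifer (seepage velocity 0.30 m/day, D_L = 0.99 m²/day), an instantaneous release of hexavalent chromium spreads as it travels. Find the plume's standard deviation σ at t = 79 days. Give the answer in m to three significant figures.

Dispersive spreading gives a Gaussian with σ² = 2Dt; advection only shifts the center.
σ = √(2 × 0.99 × 79) = 12.5 m.

12.5 m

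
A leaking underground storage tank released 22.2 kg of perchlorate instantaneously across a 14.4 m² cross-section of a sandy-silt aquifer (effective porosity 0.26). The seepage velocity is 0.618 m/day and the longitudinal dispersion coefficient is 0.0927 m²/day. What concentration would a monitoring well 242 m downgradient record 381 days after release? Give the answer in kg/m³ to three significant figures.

For an instantaneous plane source, C(x,t) = M/(n_e·A·√(4πDt)) · exp(−(x−vt)²/(4Dt)), with n_e·A the pore (flow) area.
Plume center vt = 0.618 × 381 = 235.458 m, so the well at 242 m is 6.542 m downgradient of the peak.
√(4πDt) = 21.07 m, giving peak height M/(n_e·A·√(4πDt)) = 22.2/(0.26 × 14.4 × 21.07) = 0.2814 kg/m³.
(x−vt)²/(4Dt) = (6.542)²/(4 × 0.0927 × 381) = 0.3029; exp(−0.3029) = 0.7387.
C = 0.2814 × 0.7387 = 0.208 kg/m³.

0.208 kg/m³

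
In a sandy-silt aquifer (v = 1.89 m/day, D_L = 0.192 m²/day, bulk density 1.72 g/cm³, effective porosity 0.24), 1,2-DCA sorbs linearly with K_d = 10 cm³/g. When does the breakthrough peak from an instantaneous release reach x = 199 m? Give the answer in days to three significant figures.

7650 days

Retardation factor R = 1 + ρ_b·K_d/n = 1 + 1.72 × 10/0.24 = 72.67.
Sorption retards both mechanisms: v_R = v/R = 0.02601 m/day, D_R = D/R = 0.002642 m²/day.
Peak time from v_R²t² + 2D_R t − x² = 0: t = (√(D_R² + v_R²x²) − D_R)/v_R².
√(D_R² + v_R²x²) = √(0.002642² + 0.02601² × 199²) = 5.176; v_R² = 0.0006765.
t = (5.176 − 0.002642)/0.0006765 = 7650 days.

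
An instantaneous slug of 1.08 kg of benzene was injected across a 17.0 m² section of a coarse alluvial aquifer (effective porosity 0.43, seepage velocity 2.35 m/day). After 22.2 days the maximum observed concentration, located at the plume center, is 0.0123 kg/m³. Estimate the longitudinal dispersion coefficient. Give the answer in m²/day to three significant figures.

At the plume center C_max = M/(n_e·A·√(4πDt)), so D = M²/(4πt·(n_e·A·C_max)²).
n_e·A·C_max = 0.43 × 17.0 × 0.0123 = 0.08991 kg/m.
D = 1.08²/(4π × 22.2 × 0.08991²) = 0.517 m²/day.

0.517 m²/day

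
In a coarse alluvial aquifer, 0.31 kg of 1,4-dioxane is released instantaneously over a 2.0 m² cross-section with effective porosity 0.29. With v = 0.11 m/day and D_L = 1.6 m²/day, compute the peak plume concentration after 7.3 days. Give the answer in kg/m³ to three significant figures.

The peak of an instantaneous 1D plume sits at x = vt; there the Gaussian factor is 1 and C_max = M/(n_e·A·√(4πDt)), where n_e·A is the pore area the mass is dissolved in.
√(4πDt) = √(4π × 1.6 × 7.3) = 12.12 m, so C_max = 0.31/(0.29 × 2.0 × 12.12) = 0.0441 kg/m³.

0.0441 kg/m³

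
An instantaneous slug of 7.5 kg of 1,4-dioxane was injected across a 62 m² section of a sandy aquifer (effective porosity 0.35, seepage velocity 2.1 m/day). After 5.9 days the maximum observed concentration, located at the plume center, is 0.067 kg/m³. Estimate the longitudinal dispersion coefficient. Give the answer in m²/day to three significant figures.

At the plume center C_max = M/(n_e·A·√(4πDt)), so D = M²/(4πt·(n_e·A·C_max)²).
n_e·A·C_max = 0.35 × 62 × 0.067 = 1.454 kg/m.
D = 7.5²/(4π × 5.9 × 1.454²) = 0.359 m²/day.

0.359 m²/day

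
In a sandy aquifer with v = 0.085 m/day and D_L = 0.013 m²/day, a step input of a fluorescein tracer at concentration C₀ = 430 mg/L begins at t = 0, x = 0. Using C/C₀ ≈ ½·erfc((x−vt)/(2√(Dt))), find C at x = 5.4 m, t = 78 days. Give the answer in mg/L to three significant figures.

347 mg/L

For a continuous step input, C/C₀ ≈ ½·erfc((x−vt)/(2√(Dt))).
vt = 0.085 × 78 = 6.63 m and 2√(Dt) = 2√(0.013 × 78) = 2.014 m.
Argument (x−vt)/(2√(Dt)) = (5.4 − 6.63)/2.014 = -0.6107; ½·erfc(-0.6107) = 0.8061.
C = 430 × 0.8061 = 347 mg/L.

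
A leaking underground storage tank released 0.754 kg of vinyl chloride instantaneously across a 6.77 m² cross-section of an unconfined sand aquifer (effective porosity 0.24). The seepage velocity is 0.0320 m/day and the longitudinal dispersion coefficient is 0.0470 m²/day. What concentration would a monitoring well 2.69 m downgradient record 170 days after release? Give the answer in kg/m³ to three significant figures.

For an instantaneous plane source, C(x,t) = M/(n_e·A·√(4πDt)) · exp(−(x−vt)²/(4Dt)), with n_e·A the pore (flow) area.
Plume center vt = 0.0320 × 170 = 5.44 m, so the well at 2.69 m is 2.75 m upgradient of the peak.
√(4πDt) = 10.02 m, giving peak height M/(n_e·A·√(4πDt)) = 0.754/(0.24 × 6.77 × 10.02) = 0.04631 kg/m³.
(x−vt)²/(4Dt) = (-2.75)²/(4 × 0.0470 × 170) = 0.2366; exp(−0.2366) = 0.7893.
C = 0.04631 × 0.7893 = 0.0366 kg/m³.

0.0366 kg/m³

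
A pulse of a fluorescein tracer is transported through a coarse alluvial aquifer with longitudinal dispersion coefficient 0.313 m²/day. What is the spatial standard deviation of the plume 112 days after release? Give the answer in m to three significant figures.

8.37 m

Dispersive spreading gives a Gaussian with σ² = 2Dt; advection only shifts the center.
σ = √(2 × 0.313 × 112) = 8.37 m.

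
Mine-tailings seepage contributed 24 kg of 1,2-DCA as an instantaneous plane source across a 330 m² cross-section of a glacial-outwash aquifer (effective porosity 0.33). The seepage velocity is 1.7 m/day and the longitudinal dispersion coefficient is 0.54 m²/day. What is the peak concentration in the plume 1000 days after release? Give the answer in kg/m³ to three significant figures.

The peak of an instantaneous 1D plume sits at x = vt; there the Gaussian factor is 1 and C_max = M/(n_e·A·√(4πDt)), where n_e·A is the pore area the mass is dissolved in.
√(4πDt) = √(4π × 0.54 × 1000) = 82.38 m, so C_max = 24/(0.33 × 330 × 82.38) = 0.00268 kg/m³.

0.00268 kg/m³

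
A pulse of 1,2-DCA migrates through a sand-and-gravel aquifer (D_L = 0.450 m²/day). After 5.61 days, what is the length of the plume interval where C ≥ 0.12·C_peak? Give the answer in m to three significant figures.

The plume is Gaussian with σ = √(2Dt) = √(2 × 0.450 × 5.61) = 2.247 m.
C/C_peak = exp(−Δx²/(2σ²)) = 0.12 ⇒ Δx = σ·√(−2 ln 0.12) = 2.247 × 2.059 = 4.627 m.
Width = 2Δx = 9.25 m.

9.25 m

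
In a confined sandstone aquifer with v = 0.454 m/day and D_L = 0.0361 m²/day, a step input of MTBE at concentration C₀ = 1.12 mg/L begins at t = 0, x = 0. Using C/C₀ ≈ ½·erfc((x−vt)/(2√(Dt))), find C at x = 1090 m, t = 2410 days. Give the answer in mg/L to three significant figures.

0.698 mg/L

For a continuous step input, C/C₀ ≈ ½·erfc((x−vt)/(2√(Dt))).
vt = 0.454 × 2410 = 1094.14 m and 2√(Dt) = 2√(0.0361 × 2410) = 18.65 m.
Argument (x−vt)/(2√(Dt)) = (1090 − 1094.14)/18.65 = -0.2220; ½·erfc(-0.2220) = 0.6232.
C = 1.12 × 0.6232 = 0.698 mg/L.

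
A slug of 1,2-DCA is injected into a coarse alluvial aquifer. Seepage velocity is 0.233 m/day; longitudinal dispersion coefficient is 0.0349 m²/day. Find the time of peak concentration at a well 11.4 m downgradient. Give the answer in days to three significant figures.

48.3 days

For the 1D instantaneous-source solution, setting ∂C/∂t = 0 at fixed x gives v²t² + 2Dt − x² = 0, so t = (√(D² + v²x²) − D)/v².
√(D² + v²x²) = √(0.0349² + 0.233² × 11.4²) = 2.656; v² = 0.054289.
t = (2.656 − 0.0349)/0.054289 = 48.3 days (vs. the pure-advection estimate x/v = 48.9 d).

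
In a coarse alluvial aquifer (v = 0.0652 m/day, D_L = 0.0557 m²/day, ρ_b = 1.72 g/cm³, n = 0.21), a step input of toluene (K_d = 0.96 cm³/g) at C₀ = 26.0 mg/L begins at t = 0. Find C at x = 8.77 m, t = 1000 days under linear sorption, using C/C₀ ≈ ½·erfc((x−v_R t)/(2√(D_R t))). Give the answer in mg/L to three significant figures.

Retardation factor R = 1 + ρ_b·K_d/n = 1 + 1.72 × 0.96/0.21 = 8.863.
Sorption retards both mechanisms: v_R = v/R = 0.007356 m/day, D_R = D/R = 0.006285 m²/day.
v_R·t = 0.007356 × 1000 = 7.356 m; 2√(D_R t) = 5.014 m; argument = (8.77 − 7.356)/5.014 = 0.2820.
C = C₀ × ½·erfc(0.2820) = 26.0 × 0.3450 = 8.97 mg/L.

8.97 mg/L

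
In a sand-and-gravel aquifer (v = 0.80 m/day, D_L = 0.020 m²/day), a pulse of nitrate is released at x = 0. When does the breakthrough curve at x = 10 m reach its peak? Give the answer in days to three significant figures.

For the 1D instantaneous-source solution, setting ∂C/∂t = 0 at fixed x gives v²t² + 2Dt − x² = 0, so t = (√(D² + v²x²) − D)/v².
√(D² + v²x²) = √(0.020² + 0.80² × 10²) = 8.000; v² = 0.64.
t = (8.000 − 0.020)/0.64 = 12.5 days (vs. the pure-advection estimate x/v = 12.5 d).

12.5 days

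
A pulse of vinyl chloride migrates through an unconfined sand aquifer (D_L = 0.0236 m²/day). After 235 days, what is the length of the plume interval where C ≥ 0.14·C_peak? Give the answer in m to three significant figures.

The plume is Gaussian with σ = √(2Dt) = √(2 × 0.0236 × 235) = 3.330 m.
C/C_peak = exp(−Δx²/(2σ²)) = 0.14 ⇒ Δx = σ·√(−2 ln 0.14) = 3.330 × 1.983 = 6.603 m.
Width = 2Δx = 13.2 m.

13.2 m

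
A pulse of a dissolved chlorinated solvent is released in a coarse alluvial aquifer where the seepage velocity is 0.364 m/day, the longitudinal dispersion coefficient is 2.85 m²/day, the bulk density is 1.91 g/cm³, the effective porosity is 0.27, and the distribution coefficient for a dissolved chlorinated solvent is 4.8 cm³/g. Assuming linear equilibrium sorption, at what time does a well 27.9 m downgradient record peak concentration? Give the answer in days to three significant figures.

Retardation factor R = 1 + ρ_b·K_d/n = 1 + 1.91 × 4.8/0.27 = 34.96.
Sorption retards both mechanisms: v_R = v/R = 0.01041 m/day, D_R = D/R = 0.08152 m²/day.
Peak time from v_R²t² + 2D_R t − x² = 0: t = (√(D_R² + v_R²x²) − D_R)/v_R².
√(D_R² + v_R²x²) = √(0.08152² + 0.01041² × 27.9²) = 0.3017; v_R² = 0.0001084.
t = (0.3017 − 0.08152)/0.0001084 = 2030 days.

2030 days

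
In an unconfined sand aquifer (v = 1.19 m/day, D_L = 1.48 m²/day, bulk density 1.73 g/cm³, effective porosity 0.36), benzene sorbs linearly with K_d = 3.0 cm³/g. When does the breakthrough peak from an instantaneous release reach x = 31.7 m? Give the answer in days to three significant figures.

395 days

Retardation factor R = 1 + ρ_b·K_d/n = 1 + 1.73 × 3.0/0.36 = 15.42.
Sorption retards both mechanisms: v_R = v/R = 0.07717 m/day, D_R = D/R = 0.09598 m²/day.
Peak time from v_R²t² + 2D_R t − x² = 0: t = (√(D_R² + v_R²x²) − D_R)/v_R².
√(D_R² + v_R²x²) = √(0.09598² + 0.07717² × 31.7²) = 2.448; v_R² = 0.005955.
t = (2.448 − 0.09598)/0.005955 = 395 days.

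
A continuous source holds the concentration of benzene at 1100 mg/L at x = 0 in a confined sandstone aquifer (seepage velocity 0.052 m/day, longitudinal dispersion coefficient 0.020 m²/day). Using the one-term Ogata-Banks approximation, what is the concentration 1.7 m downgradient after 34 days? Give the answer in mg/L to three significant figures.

For a continuous step input, C/C₀ ≈ ½·erfc((x−vt)/(2√(Dt))).
vt = 0.052 × 34 = 1.768 m and 2√(Dt) = 2√(0.020 × 34) = 1.649 m.
Argument (x−vt)/(2√(Dt)) = (1.7 − 1.768)/1.649 = -0.04124; ½·erfc(-0.04124) = 0.5233.
C = 1100 × 0.5233 = 576 mg/L.

576 mg/L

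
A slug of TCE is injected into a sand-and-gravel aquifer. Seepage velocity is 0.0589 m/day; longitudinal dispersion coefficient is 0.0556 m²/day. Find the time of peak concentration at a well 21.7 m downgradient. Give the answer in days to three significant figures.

353 days

For the 1D instantaneous-source solution, setting ∂C/∂t = 0 at fixed x gives v²t² + 2Dt − x² = 0, so t = (√(D² + v²x²) − D)/v².
√(D² + v²x²) = √(0.0556² + 0.0589² × 21.7²) = 1.279; v² = 0.00346921.
t = (1.279 − 0.0556)/0.00346921 = 353 days (vs. the pure-advection estimate x/v = 368 d).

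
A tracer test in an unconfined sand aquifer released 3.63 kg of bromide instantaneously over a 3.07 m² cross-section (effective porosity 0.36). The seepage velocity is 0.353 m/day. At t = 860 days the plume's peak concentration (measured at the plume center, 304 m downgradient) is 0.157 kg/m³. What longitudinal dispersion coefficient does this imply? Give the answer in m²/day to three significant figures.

At the plume center C_max = M/(n_e·A·√(4πDt)), so D = M²/(4πt·(n_e·A·C_max)²).
n_e·A·C_max = 0.36 × 3.07 × 0.157 = 0.1735 kg/m.
D = 3.63²/(4π × 860 × 0.1735²) = 0.0405 m²/day.

0.0405 m²/day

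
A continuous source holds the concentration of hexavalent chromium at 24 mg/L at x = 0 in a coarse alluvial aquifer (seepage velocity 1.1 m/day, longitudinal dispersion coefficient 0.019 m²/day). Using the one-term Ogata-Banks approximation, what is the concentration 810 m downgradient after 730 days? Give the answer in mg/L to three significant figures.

For a continuous step input, C/C₀ ≈ ½·erfc((x−vt)/(2√(Dt))).
vt = 1.1 × 730 = 803 m and 2√(Dt) = 2√(0.019 × 730) = 7.448 m.
Argument (x−vt)/(2√(Dt)) = (810 − 803)/7.448 = 0.9398; ½·erfc(0.9398) = 0.09191.
C = 24 × 0.09191 = 2.21 mg/L.

2.21 mg/L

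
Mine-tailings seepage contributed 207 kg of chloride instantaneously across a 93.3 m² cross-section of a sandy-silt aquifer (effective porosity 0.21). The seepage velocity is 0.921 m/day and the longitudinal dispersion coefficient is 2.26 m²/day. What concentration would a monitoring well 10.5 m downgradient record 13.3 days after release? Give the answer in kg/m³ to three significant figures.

0.530 kg/m³

For an instantaneous plane source, C(x,t) = M/(n_e·A·√(4πDt)) · exp(−(x−vt)²/(4Dt)), with n_e·A the pore (flow) area.
Plume center vt = 0.921 × 13.3 = 12.2493 m, so the well at 10.5 m is 1.7493 m upgradient of the peak.
√(4πDt) = 19.44 m, giving peak height M/(n_e·A·√(4πDt)) = 207/(0.21 × 93.3 × 19.44) = 0.5435 kg/m³.
(x−vt)²/(4Dt) = (-1.7493)²/(4 × 2.26 × 13.3) = 0.02545; exp(−0.02545) = 0.9749.
C = 0.5435 × 0.9749 = 0.530 kg/m³.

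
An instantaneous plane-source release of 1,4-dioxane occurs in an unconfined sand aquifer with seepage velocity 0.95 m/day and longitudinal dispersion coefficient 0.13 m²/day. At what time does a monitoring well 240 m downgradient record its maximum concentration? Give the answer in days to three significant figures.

For the 1D instantaneous-source solution, setting ∂C/∂t = 0 at fixed x gives v²t² + 2Dt − x² = 0, so t = (√(D² + v²x²) − D)/v².
√(D² + v²x²) = √(0.13² + 0.95² × 240²) = 228.0; v² = 0.9025.
t = (228.0 − 0.13)/0.9025 = 252 days (vs. the pure-advection estimate x/v = 253 d).

252 days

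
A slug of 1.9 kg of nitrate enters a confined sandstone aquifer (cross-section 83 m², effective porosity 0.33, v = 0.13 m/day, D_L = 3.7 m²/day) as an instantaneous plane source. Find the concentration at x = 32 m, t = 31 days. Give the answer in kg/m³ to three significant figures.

For an instantaneous plane source, C(x,t) = M/(n_e·A·√(4πDt)) · exp(−(x−vt)²/(4Dt)), with n_e·A the pore (flow) area.
Plume center vt = 0.13 × 31 = 4.03 m, so the well at 32 m is 27.97 m downgradient of the peak.
√(4πDt) = 37.97 m, giving peak height M/(n_e·A·√(4πDt)) = 1.9/(0.33 × 83 × 37.97) = 0.001827 kg/m³.
(x−vt)²/(4Dt) = (27.97)²/(4 × 3.7 × 31) = 1.705; exp(−1.705) = 0.1818.
C = 0.001827 × 0.1818 = 0.000332 kg/m³.

0.000332 kg/m³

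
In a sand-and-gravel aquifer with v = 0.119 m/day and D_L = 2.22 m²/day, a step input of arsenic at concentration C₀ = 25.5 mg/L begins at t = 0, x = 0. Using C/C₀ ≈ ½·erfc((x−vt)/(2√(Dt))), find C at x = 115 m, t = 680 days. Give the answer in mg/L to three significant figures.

6.82 mg/L

For a continuous step input, C/C₀ ≈ ½·erfc((x−vt)/(2√(Dt))).
vt = 0.119 × 680 = 80.92 m and 2√(Dt) = 2√(2.22 × 680) = 77.71 m.
Argument (x−vt)/(2√(Dt)) = (115 − 80.92)/77.71 = 0.4386; ½·erfc(0.4386) = 0.2675.
C = 25.5 × 0.2675 = 6.82 mg/L.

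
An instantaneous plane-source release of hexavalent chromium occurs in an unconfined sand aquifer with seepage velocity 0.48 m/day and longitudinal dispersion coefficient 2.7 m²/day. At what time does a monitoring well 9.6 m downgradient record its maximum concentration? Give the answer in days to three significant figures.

For the 1D instantaneous-source solution, setting ∂C/∂t = 0 at fixed x gives v²t² + 2Dt − x² = 0, so t = (√(D² + v²x²) − D)/v².
√(D² + v²x²) = √(2.7² + 0.48² × 9.6²) = 5.341; v² = 0.2304.
t = (5.341 − 2.7)/0.2304 = 11.5 days (vs. the pure-advection estimate x/v = 20.0 d).

11.5 days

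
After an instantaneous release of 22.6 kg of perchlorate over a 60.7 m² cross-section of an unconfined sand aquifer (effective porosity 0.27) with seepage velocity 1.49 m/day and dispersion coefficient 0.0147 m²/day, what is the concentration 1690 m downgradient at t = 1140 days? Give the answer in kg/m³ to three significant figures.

For an instantaneous plane source, C(x,t) = M/(n_e·A·√(4πDt)) · exp(−(x−vt)²/(4Dt)), with n_e·A the pore (flow) area.
Plume center vt = 1.49 × 1140 = 1698.6 m, so the well at 1690 m is 8.6 m upgradient of the peak.
√(4πDt) = 14.51 m, giving peak height M/(n_e·A·√(4πDt)) = 22.6/(0.27 × 60.7 × 14.51) = 0.09504 kg/m³.
(x−vt)²/(4Dt) = (-8.6)²/(4 × 0.0147 × 1140) = 1.103; exp(−1.103) = 0.3319.
C = 0.09504 × 0.3319 = 0.0315 kg/m³.

0.0315 kg/m³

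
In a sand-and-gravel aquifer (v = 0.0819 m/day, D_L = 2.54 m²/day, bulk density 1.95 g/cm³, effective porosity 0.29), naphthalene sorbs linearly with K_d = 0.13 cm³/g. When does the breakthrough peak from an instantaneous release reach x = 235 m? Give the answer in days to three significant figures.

Retardation factor R = 1 + ρ_b·K_d/n = 1 + 1.95 × 0.13/0.29 = 1.874.
Sorption retards both mechanisms: v_R = v/R = 0.04370 m/day, D_R = D/R = 1.355 m²/day.
Peak time from v_R²t² + 2D_R t − x² = 0: t = (√(D_R² + v_R²x²) − D_R)/v_R².
√(D_R² + v_R²x²) = √(1.355² + 0.04370² × 235²) = 10.36; v_R² = 0.001910.
t = (10.36 − 1.355)/0.001910 = 4710 days.

4710 days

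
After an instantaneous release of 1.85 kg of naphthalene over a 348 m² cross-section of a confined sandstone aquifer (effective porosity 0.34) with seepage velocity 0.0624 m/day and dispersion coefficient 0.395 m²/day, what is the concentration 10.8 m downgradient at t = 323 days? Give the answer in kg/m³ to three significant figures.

For an instantaneous plane source, C(x,t) = M/(n_e·A·√(4πDt)) · exp(−(x−vt)²/(4Dt)), with n_e·A the pore (flow) area.
Plume center vt = 0.0624 × 323 = 20.1552 m, so the well at 10.8 m is 9.3552 m upgradient of the peak.
√(4πDt) = 40.04 m, giving peak height M/(n_e·A·√(4πDt)) = 1.85/(0.34 × 348 × 40.04) = 0.0003905 kg/m³.
(x−vt)²/(4Dt) = (-9.3552)²/(4 × 0.395 × 323) = 0.1715; exp(−0.1715) = 0.8424.
C = 0.0003905 × 0.8424 = 0.000329 kg/m³.

0.000329 kg/m³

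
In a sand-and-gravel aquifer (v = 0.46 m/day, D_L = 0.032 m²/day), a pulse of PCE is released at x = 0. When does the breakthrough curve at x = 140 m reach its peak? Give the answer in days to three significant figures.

304 days

For the 1D instantaneous-source solution, setting ∂C/∂t = 0 at fixed x gives v²t² + 2Dt − x² = 0, so t = (√(D² + v²x²) − D)/v².
√(D² + v²x²) = √(0.032² + 0.46² × 140²) = 64.40; v² = 0.2116.
t = (64.40 − 0.032)/0.2116 = 304 days (vs. the pure-advection estimate x/v = 304 d).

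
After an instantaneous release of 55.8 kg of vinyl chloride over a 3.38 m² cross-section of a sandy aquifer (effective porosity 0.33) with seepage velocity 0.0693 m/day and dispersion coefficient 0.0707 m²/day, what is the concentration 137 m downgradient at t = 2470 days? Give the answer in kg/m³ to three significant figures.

0.201 kg/m³

For an instantaneous plane source, C(x,t) = M/(n_e·A·√(4πDt)) · exp(−(x−vt)²/(4Dt)), with n_e·A the pore (flow) area.
Plume center vt = 0.0693 × 2470 = 171.171 m, so the well at 137 m is 34.171 m upgradient of the peak.
√(4πDt) = 46.84 m, giving peak height M/(n_e·A·√(4πDt)) = 55.8/(0.33 × 3.38 × 46.84) = 1.068 kg/m³.
(x−vt)²/(4Dt) = (-34.171)²/(4 × 0.0707 × 2470) = 1.672; exp(−1.672) = 0.1879.
C = 1.068 × 0.1879 = 0.201 kg/m³.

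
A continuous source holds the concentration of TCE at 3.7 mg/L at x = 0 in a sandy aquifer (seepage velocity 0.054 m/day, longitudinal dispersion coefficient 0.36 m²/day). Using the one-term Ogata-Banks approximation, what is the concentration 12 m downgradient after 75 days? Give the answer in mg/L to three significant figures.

0.517 mg/L

For a continuous step input, C/C₀ ≈ ½·erfc((x−vt)/(2√(Dt))).
vt = 0.054 × 75 = 4.05 m and 2√(Dt) = 2√(0.36 × 75) = 10.39 m.
Argument (x−vt)/(2√(Dt)) = (12 − 4.05)/10.39 = 0.7652; ½·erfc(0.7652) = 0.1396.
C = 3.7 × 0.1396 = 0.517 mg/L.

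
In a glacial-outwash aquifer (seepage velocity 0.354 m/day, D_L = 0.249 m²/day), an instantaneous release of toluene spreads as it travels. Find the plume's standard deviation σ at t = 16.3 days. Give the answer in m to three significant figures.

2.85 m

Dispersive spreading gives a Gaussian with σ² = 2Dt; advection only shifts the center.
σ = √(2 × 0.249 × 16.3) = 2.85 m.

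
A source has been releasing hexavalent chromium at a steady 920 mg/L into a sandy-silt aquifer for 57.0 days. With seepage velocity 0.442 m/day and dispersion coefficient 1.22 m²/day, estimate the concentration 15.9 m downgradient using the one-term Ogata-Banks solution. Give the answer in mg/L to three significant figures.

722 mg/L

For a continuous step input, C/C₀ ≈ ½·erfc((x−vt)/(2√(Dt))).
vt = 0.442 × 57.0 = 25.194 m and 2√(Dt) = 2√(1.22 × 57.0) = 16.68 m.
Argument (x−vt)/(2√(Dt)) = (15.9 − 25.194)/16.68 = -0.5572; ½·erfc(-0.5572) = 0.7847.
C = 920 × 0.7847 = 722 mg/L.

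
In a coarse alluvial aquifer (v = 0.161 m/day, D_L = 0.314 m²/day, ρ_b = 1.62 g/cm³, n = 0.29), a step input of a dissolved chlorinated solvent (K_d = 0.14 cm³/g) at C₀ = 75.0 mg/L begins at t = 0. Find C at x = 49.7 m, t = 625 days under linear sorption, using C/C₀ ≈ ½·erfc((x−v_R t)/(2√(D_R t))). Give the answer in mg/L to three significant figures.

Retardation factor R = 1 + ρ_b·K_d/n = 1 + 1.62 × 0.14/0.29 = 1.782.
Sorption retards both mechanisms: v_R = v/R = 0.09035 m/day, D_R = D/R = 0.1762 m²/day.
v_R·t = 0.09035 × 625 = 56.46875 m; 2√(D_R t) = 20.99 m; argument = (49.7 − 56.46875)/20.99 = -0.3225.
C = C₀ × ½·erfc(-0.3225) = 75.0 × 0.6758 = 50.7 mg/L.

50.7 mg/L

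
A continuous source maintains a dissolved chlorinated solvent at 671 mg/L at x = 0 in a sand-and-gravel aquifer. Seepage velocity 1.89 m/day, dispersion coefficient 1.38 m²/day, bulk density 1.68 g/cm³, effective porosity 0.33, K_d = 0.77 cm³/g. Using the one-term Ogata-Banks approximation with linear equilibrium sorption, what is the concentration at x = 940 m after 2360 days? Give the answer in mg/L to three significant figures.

Retardation factor R = 1 + ρ_b·K_d/n = 1 + 1.68 × 0.77/0.33 = 4.920.
Sorption retards both mechanisms: v_R = v/R = 0.3841 m/day, D_R = D/R = 0.2805 m²/day.
v_R·t = 0.3841 × 2360 = 906.476 m; 2√(D_R t) = 51.46 m; argument = (940 − 906.476)/51.46 = 0.6515.
C = C₀ × ½·erfc(0.6515) = 671 × 0.1784 = 120 mg/L.

120 mg/L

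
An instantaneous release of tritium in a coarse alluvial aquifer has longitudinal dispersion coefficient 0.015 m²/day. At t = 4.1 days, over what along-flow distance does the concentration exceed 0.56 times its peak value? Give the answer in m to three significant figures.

0.755 m

The plume is Gaussian with σ = √(2Dt) = √(2 × 0.015 × 4.1) = 0.3507 m.
C/C_peak = exp(−Δx²/(2σ²)) = 0.56 ⇒ Δx = σ·√(−2 ln 0.56) = 0.3507 × 1.077 = 0.3777 m.
Width = 2Δx = 0.755 m.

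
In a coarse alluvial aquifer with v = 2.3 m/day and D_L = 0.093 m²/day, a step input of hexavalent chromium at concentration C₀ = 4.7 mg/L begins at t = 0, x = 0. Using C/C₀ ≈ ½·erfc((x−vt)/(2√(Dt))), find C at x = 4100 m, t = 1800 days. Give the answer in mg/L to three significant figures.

For a continuous step input, C/C₀ ≈ ½·erfc((x−vt)/(2√(Dt))).
vt = 2.3 × 1800 = 4140 m and 2√(Dt) = 2√(0.093 × 1800) = 25.88 m.
Argument (x−vt)/(2√(Dt)) = (4100 − 4140)/25.88 = -1.546; ½·erfc(-1.546) = 0.9856.
C = 4.7 × 0.9856 = 4.63 mg/L.

4.63 mg/L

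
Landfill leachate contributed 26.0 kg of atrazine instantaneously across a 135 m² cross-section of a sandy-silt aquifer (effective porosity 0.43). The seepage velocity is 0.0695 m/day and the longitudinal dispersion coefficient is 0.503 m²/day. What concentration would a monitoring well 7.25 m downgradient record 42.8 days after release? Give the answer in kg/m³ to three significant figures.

For an instantaneous plane source, C(x,t) = M/(n_e·A·√(4πDt)) · exp(−(x−vt)²/(4Dt)), with n_e·A the pore (flow) area.
Plume center vt = 0.0695 × 42.8 = 2.9746 m, so the well at 7.25 m is 4.2754 m downgradient of the peak.
√(4πDt) = 16.45 m, giving peak height M/(n_e·A·√(4πDt)) = 26.0/(0.43 × 135 × 16.45) = 0.02723 kg/m³.
(x−vt)²/(4Dt) = (4.2754)²/(4 × 0.503 × 42.8) = 0.2123; exp(−0.2123) = 0.8087.
C = 0.02723 × 0.8087 = 0.0220 kg/m³.

0.0220 kg/m³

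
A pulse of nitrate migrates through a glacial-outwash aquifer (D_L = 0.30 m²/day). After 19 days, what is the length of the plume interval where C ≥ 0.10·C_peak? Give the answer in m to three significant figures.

14.5 m

The plume is Gaussian with σ = √(2Dt) = √(2 × 0.30 × 19) = 3.376 m.
C/C_peak = exp(−Δx²/(2σ²)) = 0.10 ⇒ Δx = σ·√(−2 ln 0.10) = 3.376 × 2.146 = 7.245 m.
Width = 2Δx = 14.5 m.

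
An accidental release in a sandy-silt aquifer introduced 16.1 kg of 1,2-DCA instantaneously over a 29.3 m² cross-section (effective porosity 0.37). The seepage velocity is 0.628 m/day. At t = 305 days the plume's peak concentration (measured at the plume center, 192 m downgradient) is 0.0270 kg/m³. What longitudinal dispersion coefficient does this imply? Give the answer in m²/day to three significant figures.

0.789 m²/day

At the plume center C_max = M/(n_e·A·√(4πDt)), so D = M²/(4πt·(n_e·A·C_max)²).
n_e·A·C_max = 0.37 × 29.3 × 0.0270 = 0.2927 kg/m.
D = 16.1²/(4π × 305 × 0.2927²) = 0.789 m²/day.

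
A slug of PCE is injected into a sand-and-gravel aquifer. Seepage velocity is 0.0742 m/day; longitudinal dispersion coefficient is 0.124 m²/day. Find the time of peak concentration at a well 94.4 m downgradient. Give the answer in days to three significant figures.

1250 days

For the 1D instantaneous-source solution, setting ∂C/∂t = 0 at fixed x gives v²t² + 2Dt − x² = 0, so t = (√(D² + v²x²) − D)/v².
√(D² + v²x²) = √(0.124² + 0.0742² × 94.4²) = 7.006; v² = 0.00550564.
t = (7.006 − 0.124)/0.00550564 = 1250 days (vs. the pure-advection estimate x/v = 1270 d).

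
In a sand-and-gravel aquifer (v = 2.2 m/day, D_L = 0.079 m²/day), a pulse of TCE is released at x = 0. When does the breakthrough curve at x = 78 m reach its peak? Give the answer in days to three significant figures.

For the 1D instantaneous-source solution, setting ∂C/∂t = 0 at fixed x gives v²t² + 2Dt − x² = 0, so t = (√(D² + v²x²) − D)/v².
√(D² + v²x²) = √(0.079² + 2.2² × 78²) = 171.6; v² = 4.84.
t = (171.6 − 0.079)/4.84 = 35.4 days (vs. the pure-advection estimate x/v = 35.5 d).

35.4 days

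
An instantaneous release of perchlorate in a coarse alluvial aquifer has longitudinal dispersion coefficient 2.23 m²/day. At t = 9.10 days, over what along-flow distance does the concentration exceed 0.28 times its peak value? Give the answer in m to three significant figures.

20.3 m

The plume is Gaussian with σ = √(2Dt) = √(2 × 2.23 × 9.10) = 6.371 m.
C/C_peak = exp(−Δx²/(2σ²)) = 0.28 ⇒ Δx = σ·√(−2 ln 0.28) = 6.371 × 1.596 = 10.17 m.
Width = 2Δx = 20.3 m.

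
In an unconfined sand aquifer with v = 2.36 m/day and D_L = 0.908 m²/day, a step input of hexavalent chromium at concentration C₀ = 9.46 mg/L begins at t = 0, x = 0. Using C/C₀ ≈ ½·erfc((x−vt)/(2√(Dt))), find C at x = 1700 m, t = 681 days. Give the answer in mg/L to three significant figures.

0.0392 mg/L

For a continuous step input, C/C₀ ≈ ½·erfc((x−vt)/(2√(Dt))).
vt = 2.36 × 681 = 1607.16 m and 2√(Dt) = 2√(0.908 × 681) = 49.73 m.
Argument (x−vt)/(2√(Dt)) = (1700 − 1607.16)/49.73 = 1.867; ½·erfc(1.867) = 0.004141.
C = 9.46 × 0.004141 = 0.0392 mg/L.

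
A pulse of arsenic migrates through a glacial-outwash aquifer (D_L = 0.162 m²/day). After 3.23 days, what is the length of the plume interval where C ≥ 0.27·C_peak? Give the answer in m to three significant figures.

The plume is Gaussian with σ = √(2Dt) = √(2 × 0.162 × 3.23) = 1.023 m.
C/C_peak = exp(−Δx²/(2σ²)) = 0.27 ⇒ Δx = σ·√(−2 ln 0.27) = 1.023 × 1.618 = 1.655 m.
Width = 2Δx = 3.31 m.

3.31 m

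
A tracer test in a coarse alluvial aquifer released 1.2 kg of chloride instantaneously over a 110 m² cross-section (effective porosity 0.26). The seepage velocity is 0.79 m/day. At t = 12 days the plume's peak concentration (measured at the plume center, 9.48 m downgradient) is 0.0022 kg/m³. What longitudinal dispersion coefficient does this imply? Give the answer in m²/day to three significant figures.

2.41 m²/day

At the plume center C_max = M/(n_e·A·√(4πDt)), so D = M²/(4πt·(n_e·A·C_max)²).
n_e·A·C_max = 0.26 × 110 × 0.0022 = 0.06292 kg/m.
D = 1.2²/(4π × 12 × 0.06292²) = 2.41 m²/day.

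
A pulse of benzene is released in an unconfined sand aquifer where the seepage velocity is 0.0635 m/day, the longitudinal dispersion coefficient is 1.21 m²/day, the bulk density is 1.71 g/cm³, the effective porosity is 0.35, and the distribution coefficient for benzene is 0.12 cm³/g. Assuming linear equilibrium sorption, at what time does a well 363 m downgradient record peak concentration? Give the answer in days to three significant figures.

8600 days

Retardation factor R = 1 + ρ_b·K_d/n = 1 + 1.71 × 0.12/0.35 = 1.586.
Sorption retards both mechanisms: v_R = v/R = 0.04004 m/day, D_R = D/R = 0.7629 m²/day.
Peak time from v_R²t² + 2D_R t − x² = 0: t = (√(D_R² + v_R²x²) − D_R)/v_R².
√(D_R² + v_R²x²) = √(0.7629² + 0.04004² × 363²) = 14.55; v_R² = 0.001603.
t = (14.55 − 0.7629)/0.001603 = 8600 days.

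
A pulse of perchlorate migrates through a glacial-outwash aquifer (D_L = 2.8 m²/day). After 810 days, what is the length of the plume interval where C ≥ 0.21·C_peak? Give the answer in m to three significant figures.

The plume is Gaussian with σ = √(2Dt) = √(2 × 2.8 × 810) = 67.35 m.
C/C_peak = exp(−Δx²/(2σ²)) = 0.21 ⇒ Δx = σ·√(−2 ln 0.21) = 67.35 × 1.767 = 119.0 m.
Width = 2Δx = 238 m.

238 m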